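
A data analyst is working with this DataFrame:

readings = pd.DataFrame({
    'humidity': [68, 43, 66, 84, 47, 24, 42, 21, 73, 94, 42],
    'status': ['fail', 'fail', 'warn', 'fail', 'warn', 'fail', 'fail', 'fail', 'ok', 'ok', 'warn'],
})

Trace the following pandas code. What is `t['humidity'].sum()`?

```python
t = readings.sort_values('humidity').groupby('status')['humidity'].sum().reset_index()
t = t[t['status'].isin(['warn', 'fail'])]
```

437

sort by humidity:
    humidity status
7         21   fail
5         24   fail
6         42   fail
10        42   warn
1         43   fail
4         47   warn
2         66   warn
0         68   fail
8         73     ok
3         84   fail
9         94     ok
group by status, sum of humidity:
status
fail    282
ok      167
warn    155
Name: humidity, dtype: int64
reset_index():
  status  humidity
0   fail       282
1     ok       167
2   warn       155
filter rows where status in ['warn', 'fail']:
  status  humidity
0   fail       282
2   warn       155
The sum of column 'humidity' is 437.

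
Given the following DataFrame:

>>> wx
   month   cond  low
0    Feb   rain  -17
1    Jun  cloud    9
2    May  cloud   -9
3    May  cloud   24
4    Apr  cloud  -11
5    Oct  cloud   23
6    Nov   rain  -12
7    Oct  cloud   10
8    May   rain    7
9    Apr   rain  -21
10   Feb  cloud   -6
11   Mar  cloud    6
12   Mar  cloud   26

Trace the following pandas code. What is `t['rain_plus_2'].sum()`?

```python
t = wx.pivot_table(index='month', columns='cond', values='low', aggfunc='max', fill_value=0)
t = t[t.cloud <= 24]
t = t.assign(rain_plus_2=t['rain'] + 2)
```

-31

pivot: rows=month, cols=cond, max(low):
cond   cloud  rain
month             
Apr      -11   -21
Feb       -6   -17
Jun        9     0
Mar       26     0
May       24     7
Nov        0   -12
Oct       23     0
filter rows where cloud <= 24:
cond   cloud  rain
month             
Apr      -11   -21
Feb       -6   -17
Jun        9     0
May       24     7
Nov        0   -12
Oct       23     0
add column rain_plus_2 = t['rain'] + 2:
cond   cloud  rain  rain_plus_2
month                          
Apr      -11   -21          -19
Feb       -6   -17          -15
Jun        9     0            2
May       24     7            9
Nov        0   -12          -10
Oct       23     0            2
The sum of column 'rain_plus_2' is -31.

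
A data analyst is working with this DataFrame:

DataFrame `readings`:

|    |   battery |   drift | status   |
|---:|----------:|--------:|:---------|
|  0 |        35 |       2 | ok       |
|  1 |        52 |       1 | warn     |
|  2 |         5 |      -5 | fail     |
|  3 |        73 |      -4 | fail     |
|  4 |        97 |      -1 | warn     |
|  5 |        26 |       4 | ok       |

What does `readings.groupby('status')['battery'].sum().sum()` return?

288

group by status, sum of battery:
status
fail     78
ok       61
warn    149
Name: battery, dtype: int64
Finally, sum of the resulting series = 288.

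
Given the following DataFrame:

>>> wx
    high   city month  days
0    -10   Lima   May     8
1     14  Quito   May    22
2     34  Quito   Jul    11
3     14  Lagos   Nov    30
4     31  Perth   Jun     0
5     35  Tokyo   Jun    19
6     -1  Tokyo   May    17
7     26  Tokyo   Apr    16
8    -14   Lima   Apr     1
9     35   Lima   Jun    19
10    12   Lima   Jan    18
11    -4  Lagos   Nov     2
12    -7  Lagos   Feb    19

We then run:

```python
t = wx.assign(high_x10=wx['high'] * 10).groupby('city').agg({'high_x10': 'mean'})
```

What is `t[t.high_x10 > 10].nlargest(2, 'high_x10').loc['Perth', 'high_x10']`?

310.0

add column high_x10 = wx['high'] * 10:
    high   city month  days  high_x10
0    -10   Lima   May     8      -100
1     14  Quito   May    22       140
2     34  Quito   Jul    11       340
3     14  Lagos   Nov    30       140
4     31  Perth   Jun     0       310
5     35  Tokyo   Jun    19       350
6     -1  Tokyo   May    17       -10
7     26  Tokyo   Apr    16       260
8    -14   Lima   Apr     1      -140
9     35   Lima   Jun    19       350
10    12   Lima   Jan    18       120
11    -4  Lagos   Nov     2       -40
12    -7  Lagos   Feb    19       -70
group by city, mean of high_x10:
       high_x10
city           
Lagos      10.0
Lima       57.5
Perth     310.0
Quito     240.0
Tokyo     200.0
filter rows where high_x10 > 10:
       high_x10
city           
Lima       57.5
Perth     310.0
Quito     240.0
Tokyo     200.0
take 2 rows with largest high_x10:
       high_x10
city           
Perth     310.0
Quito     240.0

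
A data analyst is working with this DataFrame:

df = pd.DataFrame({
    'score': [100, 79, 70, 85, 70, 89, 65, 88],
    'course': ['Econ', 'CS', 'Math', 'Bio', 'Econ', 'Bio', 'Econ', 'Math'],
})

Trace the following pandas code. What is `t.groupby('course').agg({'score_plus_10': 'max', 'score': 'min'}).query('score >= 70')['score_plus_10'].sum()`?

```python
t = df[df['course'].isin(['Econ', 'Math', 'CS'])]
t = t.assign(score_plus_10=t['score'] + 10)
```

187

filter rows where course in ['Econ', 'Math', 'CS']:
   score course
0    100   Econ
1     79     CS
2     70   Math
4     70   Econ
6     65   Econ
7     88   Math
add column score_plus_10 = t['score'] + 10:
   score course  score_plus_10
0    100   Econ            110
1     79     CS             89
2     70   Math             80
4     70   Econ             80
6     65   Econ             75
7     88   Math             98
group by course: max(score_plus_10), min(score):
        score_plus_10  score
course                      
CS                 89     79
Econ              110     65
Math               98     70
filter rows where score >= 70:
        score_plus_10  score
course                      
CS                 89     79
Math               98     70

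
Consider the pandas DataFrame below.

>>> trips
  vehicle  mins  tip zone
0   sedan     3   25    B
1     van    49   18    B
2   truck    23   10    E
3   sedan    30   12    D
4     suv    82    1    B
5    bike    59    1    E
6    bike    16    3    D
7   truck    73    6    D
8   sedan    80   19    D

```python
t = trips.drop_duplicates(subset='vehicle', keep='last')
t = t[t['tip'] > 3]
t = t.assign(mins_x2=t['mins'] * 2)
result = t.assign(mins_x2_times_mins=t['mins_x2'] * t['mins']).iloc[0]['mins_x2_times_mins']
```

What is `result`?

drop duplicate vehicle (keep=last):
  vehicle  mins  tip zone
1     van    49   18    B
4     suv    82    1    B
6    bike    16    3    D
7   truck    73    6    D
8   sedan    80   19    D
filter rows where tip > 3:
  vehicle  mins  tip zone
1     van    49   18    B
7   truck    73    6    D
8   sedan    80   19    D
add column mins_x2 = t['mins'] * 2:
  vehicle  mins  tip zone  mins_x2
1     van    49   18    B       98
7   truck    73    6    D      146
8   sedan    80   19    D      160
add column mins_x2_times_mins = t['mins_x2'] * t['mins']:
  vehicle  mins  tip zone  mins_x2  mins_x2_times_mins
1     van    49   18    B       98                4802
7   truck    73    6    D      146               10658
8   sedan    80   19    D      160               12800

4802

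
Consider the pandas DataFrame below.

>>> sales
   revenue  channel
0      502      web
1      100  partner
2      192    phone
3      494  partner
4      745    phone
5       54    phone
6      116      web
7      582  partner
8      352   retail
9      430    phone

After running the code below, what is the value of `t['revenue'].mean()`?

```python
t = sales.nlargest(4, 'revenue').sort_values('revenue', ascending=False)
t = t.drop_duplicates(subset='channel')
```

609.666666667

take 4 rows with largest revenue:
   revenue  channel
4      745    phone
7      582  partner
0      502      web
3      494  partner
sort by revenue descending:
   revenue  channel
4      745    phone
7      582  partner
0      502      web
3      494  partner
drop duplicate channel (keep=first):
   revenue  channel
4      745    phone
7      582  partner
0      502      web
The mean of column 'revenue' is 609.666666667.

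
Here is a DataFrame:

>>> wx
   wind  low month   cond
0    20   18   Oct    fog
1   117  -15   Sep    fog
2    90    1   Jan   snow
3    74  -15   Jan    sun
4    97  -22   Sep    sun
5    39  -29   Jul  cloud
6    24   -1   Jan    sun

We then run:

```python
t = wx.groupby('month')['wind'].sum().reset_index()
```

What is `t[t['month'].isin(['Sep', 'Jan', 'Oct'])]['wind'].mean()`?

group by month, sum of wind:
month
Jan    188
Jul     39
Oct     20
Sep    214
Name: wind, dtype: int64
reset_index():
  month  wind
0   Jan   188
1   Jul    39
2   Oct    20
3   Sep   214
filter rows where month in ['Sep', 'Jan', 'Oct']:
  month  wind
0   Jan   188
2   Oct    20
3   Sep   214
mean of column 'wind' → 140.666666667

140.666666667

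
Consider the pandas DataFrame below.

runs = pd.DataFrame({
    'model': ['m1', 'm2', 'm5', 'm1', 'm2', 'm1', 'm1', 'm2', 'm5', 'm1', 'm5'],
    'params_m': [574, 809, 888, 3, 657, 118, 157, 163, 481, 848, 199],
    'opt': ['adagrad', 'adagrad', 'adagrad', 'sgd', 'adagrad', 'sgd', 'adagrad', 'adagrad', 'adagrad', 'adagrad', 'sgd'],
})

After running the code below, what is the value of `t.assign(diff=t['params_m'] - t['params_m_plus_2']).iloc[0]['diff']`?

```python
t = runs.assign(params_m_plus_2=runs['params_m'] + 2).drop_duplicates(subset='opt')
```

-2

add column params_m_plus_2 = runs['params_m'] + 2:
   model  params_m      opt  params_m_plus_2
0     m1       574  adagrad              576
1     m2       809  adagrad              811
2     m5       888  adagrad              890
3     m1         3      sgd                5
4     m2       657  adagrad              659
5     m1       118      sgd              120
6     m1       157  adagrad              159
7     m2       163  adagrad              165
8     m5       481  adagrad              483
9     m1       848  adagrad              850
10    m5       199      sgd              201
drop duplicate opt (keep=first):
  model  params_m      opt  params_m_plus_2
0    m1       574  adagrad              576
3    m1         3      sgd                5
add column diff = t['params_m'] - t['params_m_plus_2']:
  model  params_m      opt  params_m_plus_2  diff
0    m1       574  adagrad              576    -2
3    m1         3      sgd                5    -2
Taking the value at position 0, column 'diff' gives -2.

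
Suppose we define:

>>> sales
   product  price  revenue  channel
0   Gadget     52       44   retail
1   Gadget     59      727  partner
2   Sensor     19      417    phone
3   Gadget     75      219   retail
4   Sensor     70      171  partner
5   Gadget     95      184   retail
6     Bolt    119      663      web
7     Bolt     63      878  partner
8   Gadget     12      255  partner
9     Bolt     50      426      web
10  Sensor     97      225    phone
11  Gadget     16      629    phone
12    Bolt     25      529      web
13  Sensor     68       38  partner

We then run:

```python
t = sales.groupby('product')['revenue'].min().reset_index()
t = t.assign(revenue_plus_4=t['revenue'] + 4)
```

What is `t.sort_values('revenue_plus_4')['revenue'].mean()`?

169.333333333

group by product, min of revenue:
product
Bolt      426
Gadget     44
Sensor     38
Name: revenue, dtype: int64
reset_index():
  product  revenue
0    Bolt      426
1  Gadget       44
2  Sensor       38
add column revenue_plus_4 = t['revenue'] + 4:
  product  revenue  revenue_plus_4
0    Bolt      426             430
1  Gadget       44              48
2  Sensor       38              42
sort by revenue_plus_4:
  product  revenue  revenue_plus_4
2  Sensor       38              42
1  Gadget       44              48
0    Bolt      426             430
Then the mean of column 'revenue': 169.333333333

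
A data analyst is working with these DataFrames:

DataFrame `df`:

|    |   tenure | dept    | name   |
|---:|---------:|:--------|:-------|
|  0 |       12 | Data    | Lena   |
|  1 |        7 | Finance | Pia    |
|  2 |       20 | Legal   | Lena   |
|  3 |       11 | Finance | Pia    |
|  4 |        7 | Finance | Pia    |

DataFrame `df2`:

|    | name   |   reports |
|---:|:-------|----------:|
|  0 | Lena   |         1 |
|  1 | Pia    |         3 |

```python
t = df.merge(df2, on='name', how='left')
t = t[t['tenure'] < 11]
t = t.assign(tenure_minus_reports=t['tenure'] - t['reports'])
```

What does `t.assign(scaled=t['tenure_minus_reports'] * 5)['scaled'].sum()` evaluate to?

merge on 'name' (how='left') → 5 rows:
   tenure     dept  name  reports
0      12     Data  Lena        1
1       7  Finance   Pia        3
2      20    Legal  Lena        1
3      11  Finance   Pia        3
4       7  Finance   Pia        3
filter rows where tenure < 11:
   tenure     dept name  reports
1       7  Finance  Pia        3
4       7  Finance  Pia        3
add column tenure_minus_reports = t['tenure'] - t['reports']:
   tenure     dept name  reports  tenure_minus_reports
1       7  Finance  Pia        3                     4
4       7  Finance  Pia        3                     4
add column scaled = t['tenure_minus_reports'] * 5:
   tenure     dept name  reports  tenure_minus_reports  scaled
1       7  Finance  Pia        3                     4      20
4       7  Finance  Pia        3                     4      20
So sum() = 40.

40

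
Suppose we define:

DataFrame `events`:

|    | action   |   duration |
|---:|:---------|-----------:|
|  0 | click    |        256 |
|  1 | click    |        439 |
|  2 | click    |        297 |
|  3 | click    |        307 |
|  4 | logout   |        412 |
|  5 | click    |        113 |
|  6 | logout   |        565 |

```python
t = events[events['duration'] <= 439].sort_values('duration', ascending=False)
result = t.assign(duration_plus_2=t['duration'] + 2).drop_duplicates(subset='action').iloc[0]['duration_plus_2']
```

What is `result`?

441

filter rows where duration <= 439:
   action  duration
0   click       256
1   click       439
2   click       297
3   click       307
4  logout       412
5   click       113
sort by duration descending:
   action  duration
1   click       439
4  logout       412
3   click       307
2   click       297
0   click       256
5   click       113
add column duration_plus_2 = t['duration'] + 2:
   action  duration  duration_plus_2
1   click       439              441
4  logout       412              414
3   click       307              309
2   click       297              299
0   click       256              258
5   click       113              115
drop duplicate action (keep=first):
   action  duration  duration_plus_2
1   click       439              441
4  logout       412              414
Finally, value at position 0, column 'duration_plus_2' = 441.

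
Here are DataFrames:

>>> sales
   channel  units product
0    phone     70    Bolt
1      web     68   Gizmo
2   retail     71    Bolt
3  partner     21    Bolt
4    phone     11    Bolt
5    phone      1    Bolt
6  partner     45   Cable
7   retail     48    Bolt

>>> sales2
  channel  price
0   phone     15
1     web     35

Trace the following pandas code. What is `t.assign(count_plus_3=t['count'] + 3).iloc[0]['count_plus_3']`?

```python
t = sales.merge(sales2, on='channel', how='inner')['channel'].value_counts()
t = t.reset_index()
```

merge on 'channel' (how='inner') → 4 rows:
  channel  units product  price
0   phone     70    Bolt     15
1     web     68   Gizmo     35
2   phone     11    Bolt     15
3   phone      1    Bolt     15
value_counts of channel:
channel
phone    3
web      1
Name: count, dtype: int64
reset_index():
  channel  count
0   phone      3
1     web      1
add column count_plus_3 = t['count'] + 3:
  channel  count  count_plus_3
0   phone      3             6
1     web      1             4
The value at position 0, column 'count_plus_3' is 6.

6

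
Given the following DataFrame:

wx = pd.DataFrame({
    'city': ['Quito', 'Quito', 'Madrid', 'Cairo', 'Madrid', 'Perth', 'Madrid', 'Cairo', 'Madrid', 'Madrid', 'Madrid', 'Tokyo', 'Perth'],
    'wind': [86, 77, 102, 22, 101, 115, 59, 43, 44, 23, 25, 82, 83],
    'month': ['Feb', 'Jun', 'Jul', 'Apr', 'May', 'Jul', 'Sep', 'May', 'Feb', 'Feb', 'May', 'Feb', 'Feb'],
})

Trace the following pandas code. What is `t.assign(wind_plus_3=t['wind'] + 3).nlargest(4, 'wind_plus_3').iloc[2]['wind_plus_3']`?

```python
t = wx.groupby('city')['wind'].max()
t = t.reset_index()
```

89

group by city, max of wind:
city
Cairo      43
Madrid    102
Perth     115
Quito      86
Tokyo      82
Name: wind, dtype: int64
reset_index():
     city  wind
0   Cairo    43
1  Madrid   102
2   Perth   115
3   Quito    86
4   Tokyo    82
add column wind_plus_3 = t['wind'] + 3:
     city  wind  wind_plus_3
0   Cairo    43           46
1  Madrid   102          105
2   Perth   115          118
3   Quito    86           89
4   Tokyo    82           85
take 4 rows with largest wind_plus_3:
     city  wind  wind_plus_3
2   Perth   115          118
1  Madrid   102          105
3   Quito    86           89
4   Tokyo    82           85
Taking the value at position 2, column 'wind_plus_3' gives 89.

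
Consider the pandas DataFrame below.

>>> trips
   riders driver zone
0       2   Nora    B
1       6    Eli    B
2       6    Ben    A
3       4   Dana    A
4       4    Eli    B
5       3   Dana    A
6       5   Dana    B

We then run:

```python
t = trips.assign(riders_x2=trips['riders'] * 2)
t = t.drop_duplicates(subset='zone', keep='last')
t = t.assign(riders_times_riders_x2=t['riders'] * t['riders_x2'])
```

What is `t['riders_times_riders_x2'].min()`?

18

add column riders_x2 = trips['riders'] * 2:
   riders driver zone  riders_x2
0       2   Nora    B          4
1       6    Eli    B         12
2       6    Ben    A         12
3       4   Dana    A          8
4       4    Eli    B          8
5       3   Dana    A          6
6       5   Dana    B         10
drop duplicate zone (keep=last):
   riders driver zone  riders_x2
5       3   Dana    A          6
6       5   Dana    B         10
add column riders_times_riders_x2 = t['riders'] * t['riders_x2']:
   riders driver zone  riders_x2  riders_times_riders_x2
5       3   Dana    A          6                      18
6       5   Dana    B         10                      50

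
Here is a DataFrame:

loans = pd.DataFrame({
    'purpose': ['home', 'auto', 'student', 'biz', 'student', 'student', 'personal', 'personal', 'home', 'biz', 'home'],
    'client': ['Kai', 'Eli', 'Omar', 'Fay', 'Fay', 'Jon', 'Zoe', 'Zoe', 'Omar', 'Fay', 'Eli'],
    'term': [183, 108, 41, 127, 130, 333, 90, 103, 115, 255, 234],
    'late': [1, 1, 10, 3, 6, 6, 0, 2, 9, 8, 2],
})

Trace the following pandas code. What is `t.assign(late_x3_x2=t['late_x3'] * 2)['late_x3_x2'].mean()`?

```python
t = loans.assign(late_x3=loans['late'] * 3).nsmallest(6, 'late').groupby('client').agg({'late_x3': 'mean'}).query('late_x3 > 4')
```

13.5

add column late_x3 = loans['late'] * 3:
     purpose client  term  late  late_x3
0       home    Kai   183     1        3
1       auto    Eli   108     1        3
2    student   Omar    41    10       30
3        biz    Fay   127     3        9
4    student    Fay   130     6       18
5    student    Jon   333     6       18
6   personal    Zoe    90     0        0
7   personal    Zoe   103     2        6
8       home   Omar   115     9       27
9        biz    Fay   255     8       24
10      home    Eli   234     2        6
take 6 rows with smallest late:
     purpose client  term  late  late_x3
6   personal    Zoe    90     0        0
0       home    Kai   183     1        3
1       auto    Eli   108     1        3
7   personal    Zoe   103     2        6
10      home    Eli   234     2        6
3        biz    Fay   127     3        9
group by client, mean of late_x3:
        late_x3
client         
Eli         4.5
Fay         9.0
Kai         3.0
Zoe         3.0
filter rows where late_x3 > 4:
        late_x3
client         
Eli         4.5
Fay         9.0
add column late_x3_x2 = t['late_x3'] * 2:
        late_x3  late_x3_x2
client                     
Eli         4.5         9.0
Fay         9.0        18.0
Taking the mean of column 'late_x3_x2' gives 13.5.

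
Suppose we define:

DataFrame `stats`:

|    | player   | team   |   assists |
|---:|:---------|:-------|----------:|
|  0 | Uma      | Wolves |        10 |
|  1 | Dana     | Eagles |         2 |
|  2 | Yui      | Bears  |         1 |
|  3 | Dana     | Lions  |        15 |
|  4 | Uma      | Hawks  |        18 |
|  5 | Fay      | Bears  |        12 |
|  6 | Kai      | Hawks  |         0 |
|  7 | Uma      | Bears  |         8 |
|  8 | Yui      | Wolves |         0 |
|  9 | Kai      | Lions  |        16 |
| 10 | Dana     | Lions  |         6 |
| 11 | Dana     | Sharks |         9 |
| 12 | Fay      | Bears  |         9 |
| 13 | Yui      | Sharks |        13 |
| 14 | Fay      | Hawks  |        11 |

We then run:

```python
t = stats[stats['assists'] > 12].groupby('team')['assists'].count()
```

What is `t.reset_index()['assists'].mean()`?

1.33333333333

filter rows where assists > 12:
   player    team  assists
3    Dana   Lions       15
4     Uma   Hawks       18
9     Kai   Lions       16
13    Yui  Sharks       13
group by team, count of assists:
team
Hawks     1
Lions     2
Sharks    1
Name: assists, dtype: int64
reset_index():
     team  assists
0   Hawks        1
1   Lions        2
2  Sharks        1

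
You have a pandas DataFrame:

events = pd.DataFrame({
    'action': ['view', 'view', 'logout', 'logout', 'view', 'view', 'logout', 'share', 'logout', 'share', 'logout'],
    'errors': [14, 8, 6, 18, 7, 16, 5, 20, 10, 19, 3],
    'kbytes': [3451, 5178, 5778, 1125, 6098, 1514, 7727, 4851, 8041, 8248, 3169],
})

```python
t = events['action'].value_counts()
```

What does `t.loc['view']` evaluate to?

4

value_counts of action:
action
logout    5
view      4
share     2
Name: count, dtype: int64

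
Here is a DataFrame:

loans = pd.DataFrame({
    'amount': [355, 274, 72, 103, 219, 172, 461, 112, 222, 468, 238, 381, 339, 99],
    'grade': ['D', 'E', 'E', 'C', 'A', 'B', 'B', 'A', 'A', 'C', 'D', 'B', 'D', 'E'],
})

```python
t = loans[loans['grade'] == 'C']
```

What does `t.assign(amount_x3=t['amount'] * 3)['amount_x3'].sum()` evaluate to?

1713

filter rows where grade == 'C':
   amount grade
3     103     C
9     468     C
add column amount_x3 = t['amount'] * 3:
   amount grade  amount_x3
3     103     C        309
9     468     C       1404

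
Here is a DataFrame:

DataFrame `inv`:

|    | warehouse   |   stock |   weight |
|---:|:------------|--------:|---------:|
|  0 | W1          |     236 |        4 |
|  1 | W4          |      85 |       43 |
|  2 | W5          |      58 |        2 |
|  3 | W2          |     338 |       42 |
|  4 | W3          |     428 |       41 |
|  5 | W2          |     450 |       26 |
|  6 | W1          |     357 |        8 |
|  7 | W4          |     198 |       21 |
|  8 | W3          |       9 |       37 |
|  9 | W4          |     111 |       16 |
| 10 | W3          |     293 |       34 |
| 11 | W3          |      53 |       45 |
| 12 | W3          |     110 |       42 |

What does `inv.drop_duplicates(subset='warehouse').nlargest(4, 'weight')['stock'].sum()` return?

drop duplicate warehouse (keep=first):
  warehouse  stock  weight
0        W1    236       4
1        W4     85      43
2        W5     58       2
3        W2    338      42
4        W3    428      41
take 4 rows with largest weight:
  warehouse  stock  weight
1        W4     85      43
3        W2    338      42
4        W3    428      41
0        W1    236       4
So sum() = 1087.

1087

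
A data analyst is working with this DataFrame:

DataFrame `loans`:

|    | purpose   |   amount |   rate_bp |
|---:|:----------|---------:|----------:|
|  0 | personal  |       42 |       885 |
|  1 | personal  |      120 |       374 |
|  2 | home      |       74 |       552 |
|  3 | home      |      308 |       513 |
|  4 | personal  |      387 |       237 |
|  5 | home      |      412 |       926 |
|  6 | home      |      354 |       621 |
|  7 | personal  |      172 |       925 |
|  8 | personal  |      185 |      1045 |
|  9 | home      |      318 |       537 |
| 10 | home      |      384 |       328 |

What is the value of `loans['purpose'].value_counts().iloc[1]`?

value_counts of purpose:
purpose
home        6
personal    5
Name: count, dtype: int64

5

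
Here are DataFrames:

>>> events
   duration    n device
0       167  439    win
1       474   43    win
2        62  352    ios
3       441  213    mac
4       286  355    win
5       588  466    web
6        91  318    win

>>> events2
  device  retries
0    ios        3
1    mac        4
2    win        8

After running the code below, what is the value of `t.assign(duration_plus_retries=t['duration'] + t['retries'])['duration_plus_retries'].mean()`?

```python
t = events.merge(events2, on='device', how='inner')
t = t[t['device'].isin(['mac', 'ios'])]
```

merge on 'device' (how='inner') → 6 rows:
   duration    n device  retries
0       167  439    win        8
1       474   43    win        8
2        62  352    ios        3
3       441  213    mac        4
4       286  355    win        8
5        91  318    win        8
filter rows where device in ['mac', 'ios']:
   duration    n device  retries
2        62  352    ios        3
3       441  213    mac        4
add column duration_plus_retries = t['duration'] + t['retries']:
   duration    n device  retries  duration_plus_retries
2        62  352    ios        3                     65
3       441  213    mac        4                    445

255.0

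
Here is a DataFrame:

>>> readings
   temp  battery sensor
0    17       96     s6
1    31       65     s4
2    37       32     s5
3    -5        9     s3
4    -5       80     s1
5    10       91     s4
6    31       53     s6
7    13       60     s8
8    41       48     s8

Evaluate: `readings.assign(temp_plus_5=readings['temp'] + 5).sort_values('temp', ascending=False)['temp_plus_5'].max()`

46

add column temp_plus_5 = readings['temp'] + 5:
   temp  battery sensor  temp_plus_5
0    17       96     s6           22
1    31       65     s4           36
2    37       32     s5           42
3    -5        9     s3            0
4    -5       80     s1            0
5    10       91     s4           15
6    31       53     s6           36
7    13       60     s8           18
8    41       48     s8           46
sort by temp descending:
   temp  battery sensor  temp_plus_5
8    41       48     s8           46
2    37       32     s5           42
1    31       65     s4           36
6    31       53     s6           36
0    17       96     s6           22
7    13       60     s8           18
5    10       91     s4           15
3    -5        9     s3            0
4    -5       80     s1            0
Taking the max of column 'temp_plus_5' gives 46.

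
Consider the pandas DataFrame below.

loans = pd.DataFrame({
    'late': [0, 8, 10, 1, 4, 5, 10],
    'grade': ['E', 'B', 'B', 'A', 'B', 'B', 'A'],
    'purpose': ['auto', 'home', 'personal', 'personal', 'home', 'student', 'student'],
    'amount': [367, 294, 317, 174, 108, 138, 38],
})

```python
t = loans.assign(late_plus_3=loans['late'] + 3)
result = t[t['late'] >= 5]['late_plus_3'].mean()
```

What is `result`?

11.25

add column late_plus_3 = loans['late'] + 3:
   late grade   purpose  amount  late_plus_3
0     0     E      auto     367            3
1     8     B      home     294           11
2    10     B  personal     317           13
3     1     A  personal     174            4
4     4     B      home     108            7
5     5     B   student     138            8
6    10     A   student      38           13
filter rows where late >= 5:
   late grade   purpose  amount  late_plus_3
1     8     B      home     294           11
2    10     B  personal     317           13
5     5     B   student     138            8
6    10     A   student      38           13
Hence 11.25.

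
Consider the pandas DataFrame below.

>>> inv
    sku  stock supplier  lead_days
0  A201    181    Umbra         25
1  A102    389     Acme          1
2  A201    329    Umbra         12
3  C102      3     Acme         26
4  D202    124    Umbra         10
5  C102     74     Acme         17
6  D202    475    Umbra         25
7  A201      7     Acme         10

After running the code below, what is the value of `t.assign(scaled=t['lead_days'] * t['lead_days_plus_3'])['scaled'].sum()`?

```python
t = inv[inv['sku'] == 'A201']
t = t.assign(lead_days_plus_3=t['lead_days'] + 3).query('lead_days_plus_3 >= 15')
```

880

filter rows where sku == 'A201':
    sku  stock supplier  lead_days
0  A201    181    Umbra         25
2  A201    329    Umbra         12
7  A201      7     Acme         10
add column lead_days_plus_3 = t['lead_days'] + 3:
    sku  stock supplier  lead_days  lead_days_plus_3
0  A201    181    Umbra         25                28
2  A201    329    Umbra         12                15
7  A201      7     Acme         10                13
filter rows where lead_days_plus_3 >= 15:
    sku  stock supplier  lead_days  lead_days_plus_3
0  A201    181    Umbra         25                28
2  A201    329    Umbra         12                15
add column scaled = t['lead_days'] * t['lead_days_plus_3']:
    sku  stock supplier  lead_days  lead_days_plus_3  scaled
0  A201    181    Umbra         25                28     700
2  A201    329    Umbra         12                15     180
sum of column 'scaled' → 880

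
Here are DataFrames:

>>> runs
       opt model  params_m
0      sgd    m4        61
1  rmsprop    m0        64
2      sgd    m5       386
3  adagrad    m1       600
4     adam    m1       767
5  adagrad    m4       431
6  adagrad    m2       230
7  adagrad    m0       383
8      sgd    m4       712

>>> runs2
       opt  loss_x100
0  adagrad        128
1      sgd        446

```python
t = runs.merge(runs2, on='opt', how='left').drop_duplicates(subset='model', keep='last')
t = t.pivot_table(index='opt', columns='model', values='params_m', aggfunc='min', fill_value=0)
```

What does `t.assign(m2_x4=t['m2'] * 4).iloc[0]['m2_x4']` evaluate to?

merge on 'opt' (how='left') → 9 rows:
       opt model  params_m  loss_x100
0      sgd    m4        61      446.0
1  rmsprop    m0        64        NaN
2      sgd    m5       386      446.0
3  adagrad    m1       600      128.0
4     adam    m1       767        NaN
5  adagrad    m4       431      128.0
6  adagrad    m2       230      128.0
7  adagrad    m0       383      128.0
8      sgd    m4       712      446.0
drop duplicate model (keep=last):
       opt model  params_m  loss_x100
2      sgd    m5       386      446.0
4     adam    m1       767        NaN
6  adagrad    m2       230      128.0
7  adagrad    m0       383      128.0
8      sgd    m4       712      446.0
pivot: rows=opt, cols=model, min(params_m):
model     m0   m1   m2   m4   m5
opt                             
adagrad  383    0  230    0    0
adam       0  767    0    0    0
sgd        0    0    0  712  386
add column m2_x4 = t['m2'] * 4:
model     m0   m1   m2   m4   m5  m2_x4
opt                                    
adagrad  383    0  230    0    0    920
adam       0  767    0    0    0      0
sgd        0    0    0  712  386      0

920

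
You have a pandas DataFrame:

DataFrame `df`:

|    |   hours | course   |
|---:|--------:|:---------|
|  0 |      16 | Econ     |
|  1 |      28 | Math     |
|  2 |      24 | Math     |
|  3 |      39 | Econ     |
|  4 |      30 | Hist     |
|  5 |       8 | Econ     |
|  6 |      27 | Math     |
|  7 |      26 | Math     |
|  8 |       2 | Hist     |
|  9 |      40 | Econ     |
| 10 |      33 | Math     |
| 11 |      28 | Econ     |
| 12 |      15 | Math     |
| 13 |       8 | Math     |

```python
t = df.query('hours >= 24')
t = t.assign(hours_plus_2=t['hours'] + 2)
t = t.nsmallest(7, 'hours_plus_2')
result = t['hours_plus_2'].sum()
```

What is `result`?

210

filter rows where hours >= 24:
    hours course
1      28   Math
2      24   Math
3      39   Econ
4      30   Hist
6      27   Math
7      26   Math
9      40   Econ
10     33   Math
11     28   Econ
add column hours_plus_2 = t['hours'] + 2:
    hours course  hours_plus_2
1      28   Math            30
2      24   Math            26
3      39   Econ            41
4      30   Hist            32
6      27   Math            29
7      26   Math            28
9      40   Econ            42
10     33   Math            35
11     28   Econ            30
take 7 rows with smallest hours_plus_2:
    hours course  hours_plus_2
2      24   Math            26
7      26   Math            28
6      27   Math            29
1      28   Math            30
11     28   Econ            30
4      30   Hist            32
10     33   Math            35
So sum() = 210.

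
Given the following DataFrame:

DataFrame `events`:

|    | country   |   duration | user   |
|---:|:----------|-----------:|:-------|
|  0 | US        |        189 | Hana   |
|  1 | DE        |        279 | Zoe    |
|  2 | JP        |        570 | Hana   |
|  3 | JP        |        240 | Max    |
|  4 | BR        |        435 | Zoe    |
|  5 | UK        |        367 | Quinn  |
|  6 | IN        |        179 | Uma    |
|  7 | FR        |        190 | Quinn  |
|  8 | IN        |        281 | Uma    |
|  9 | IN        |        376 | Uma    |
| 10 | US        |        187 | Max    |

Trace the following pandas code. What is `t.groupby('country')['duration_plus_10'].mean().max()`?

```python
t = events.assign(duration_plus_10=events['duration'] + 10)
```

add column duration_plus_10 = events['duration'] + 10:
   country  duration   user  duration_plus_10
0       US       189   Hana               199
1       DE       279    Zoe               289
2       JP       570   Hana               580
3       JP       240    Max               250
4       BR       435    Zoe               445
5       UK       367  Quinn               377
6       IN       179    Uma               189
7       FR       190  Quinn               200
8       IN       281    Uma               291
9       IN       376    Uma               386
10      US       187    Max               197
group by country, mean of duration_plus_10:
country
BR    445.000000
DE    289.000000
FR    200.000000
IN    288.666667
JP    415.000000
UK    377.000000
US    198.000000
Name: duration_plus_10, dtype: float64

445.0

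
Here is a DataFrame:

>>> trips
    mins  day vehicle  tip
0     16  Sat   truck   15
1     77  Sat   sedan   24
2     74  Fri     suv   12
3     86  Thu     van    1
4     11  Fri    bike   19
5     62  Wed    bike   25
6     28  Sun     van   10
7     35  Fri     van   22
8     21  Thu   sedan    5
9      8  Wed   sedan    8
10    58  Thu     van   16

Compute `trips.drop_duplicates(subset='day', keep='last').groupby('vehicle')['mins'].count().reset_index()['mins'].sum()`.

drop duplicate day (keep=last):
    mins  day vehicle  tip
1     77  Sat   sedan   24
6     28  Sun     van   10
7     35  Fri     van   22
9      8  Wed   sedan    8
10    58  Thu     van   16
group by vehicle, count of mins:
vehicle
sedan    2
van      3
Name: mins, dtype: int64
reset_index():
  vehicle  mins
0   sedan     2
1     van     3
Then the sum of column 'mins': 5

5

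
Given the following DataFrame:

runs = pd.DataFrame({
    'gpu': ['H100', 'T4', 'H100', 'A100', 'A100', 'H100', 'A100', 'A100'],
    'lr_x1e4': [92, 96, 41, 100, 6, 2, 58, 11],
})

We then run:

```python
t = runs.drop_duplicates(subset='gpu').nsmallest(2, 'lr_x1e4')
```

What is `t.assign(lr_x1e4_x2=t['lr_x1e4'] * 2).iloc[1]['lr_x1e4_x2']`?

drop duplicate gpu (keep=first):
    gpu  lr_x1e4
0  H100       92
1    T4       96
3  A100      100
take 2 rows with smallest lr_x1e4:
    gpu  lr_x1e4
0  H100       92
1    T4       96
add column lr_x1e4_x2 = t['lr_x1e4'] * 2:
    gpu  lr_x1e4  lr_x1e4_x2
0  H100       92         184
1    T4       96         192
value at position 1, column 'lr_x1e4_x2' → 192

192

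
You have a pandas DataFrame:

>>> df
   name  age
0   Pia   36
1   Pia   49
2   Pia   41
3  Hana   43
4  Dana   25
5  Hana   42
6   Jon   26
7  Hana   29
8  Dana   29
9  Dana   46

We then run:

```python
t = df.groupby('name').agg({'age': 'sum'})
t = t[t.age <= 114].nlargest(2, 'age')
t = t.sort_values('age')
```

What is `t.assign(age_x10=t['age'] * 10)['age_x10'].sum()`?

group by name, sum of age:
      age
name     
Dana  100
Hana  114
Jon    26
Pia   126
filter rows where age <= 114:
      age
name     
Dana  100
Hana  114
Jon    26
take 2 rows with largest age:
      age
name     
Hana  114
Dana  100
sort by age:
      age
name     
Dana  100
Hana  114
add column age_x10 = t['age'] * 10:
      age  age_x10
name              
Dana  100     1000
Hana  114     1140
So sum() = 2140.

2140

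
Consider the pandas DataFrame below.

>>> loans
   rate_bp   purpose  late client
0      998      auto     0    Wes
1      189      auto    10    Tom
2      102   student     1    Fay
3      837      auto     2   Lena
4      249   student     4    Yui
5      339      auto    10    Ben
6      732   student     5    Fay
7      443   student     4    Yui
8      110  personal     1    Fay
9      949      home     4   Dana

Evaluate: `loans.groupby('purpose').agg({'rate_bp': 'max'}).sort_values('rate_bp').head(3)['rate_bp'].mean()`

group by purpose, max of rate_bp:
          rate_bp
purpose          
auto          998
home          949
personal      110
student       732
sort by rate_bp:
          rate_bp
purpose          
personal      110
student       732
home          949
auto          998
take first 3 rows:
          rate_bp
purpose          
personal      110
student       732
home          949
Taking the mean of column 'rate_bp' gives 597.0.

597.0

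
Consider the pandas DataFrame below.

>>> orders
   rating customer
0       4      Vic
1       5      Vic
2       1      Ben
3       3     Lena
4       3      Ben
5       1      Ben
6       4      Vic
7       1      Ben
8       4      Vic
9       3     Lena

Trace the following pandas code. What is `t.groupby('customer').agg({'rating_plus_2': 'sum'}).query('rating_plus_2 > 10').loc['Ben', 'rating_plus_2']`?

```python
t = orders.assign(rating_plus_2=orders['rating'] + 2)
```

14

add column rating_plus_2 = orders['rating'] + 2:
   rating customer  rating_plus_2
0       4      Vic              6
1       5      Vic              7
2       1      Ben              3
3       3     Lena              5
4       3      Ben              5
5       1      Ben              3
6       4      Vic              6
7       1      Ben              3
8       4      Vic              6
9       3     Lena              5
group by customer, sum of rating_plus_2:
          rating_plus_2
customer               
Ben                  14
Lena                 10
Vic                  25
filter rows where rating_plus_2 > 10:
          rating_plus_2
customer               
Ben                  14
Vic                  25
The value at row 'Ben', column 'rating_plus_2' is 14.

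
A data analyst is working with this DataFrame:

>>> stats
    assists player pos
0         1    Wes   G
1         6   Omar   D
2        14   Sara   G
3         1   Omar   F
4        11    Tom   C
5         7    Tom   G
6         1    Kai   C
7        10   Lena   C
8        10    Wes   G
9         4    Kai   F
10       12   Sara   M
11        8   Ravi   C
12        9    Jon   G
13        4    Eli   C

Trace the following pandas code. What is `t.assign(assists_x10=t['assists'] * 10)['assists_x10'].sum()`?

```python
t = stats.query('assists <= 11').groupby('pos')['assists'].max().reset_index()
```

310

filter rows where assists <= 11:
    assists player pos
0         1    Wes   G
1         6   Omar   D
3         1   Omar   F
4        11    Tom   C
5         7    Tom   G
6         1    Kai   C
7        10   Lena   C
8        10    Wes   G
9         4    Kai   F
11        8   Ravi   C
12        9    Jon   G
13        4    Eli   C
group by pos, max of assists:
pos
C    11
D     6
F     4
G    10
Name: assists, dtype: int64
reset_index():
  pos  assists
0   C       11
1   D        6
2   F        4
3   G       10
add column assists_x10 = t['assists'] * 10:
  pos  assists  assists_x10
0   C       11          110
1   D        6           60
2   F        4           40
3   G       10          100
Finally, sum of column 'assists_x10' = 310.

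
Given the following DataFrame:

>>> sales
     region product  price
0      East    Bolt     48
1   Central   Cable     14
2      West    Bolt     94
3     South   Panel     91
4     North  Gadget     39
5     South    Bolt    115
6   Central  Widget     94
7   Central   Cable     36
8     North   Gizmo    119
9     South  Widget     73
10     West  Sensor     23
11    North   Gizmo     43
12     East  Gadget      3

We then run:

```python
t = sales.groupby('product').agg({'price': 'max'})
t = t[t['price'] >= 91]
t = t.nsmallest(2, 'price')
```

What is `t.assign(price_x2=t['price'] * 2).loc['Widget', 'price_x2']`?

group by product, max of price:
         price
product       
Bolt       115
Cable       36
Gadget      39
Gizmo      119
Panel       91
Sensor      23
Widget      94
filter rows where price >= 91:
         price
product       
Bolt       115
Gizmo      119
Panel       91
Widget      94
take 2 rows with smallest price:
         price
product       
Panel       91
Widget      94
add column price_x2 = t['price'] * 2:
         price  price_x2
product                 
Panel       91       182
Widget      94       188
Reading off the value at row 'Widget', column 'price_x2', we get 188.

188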